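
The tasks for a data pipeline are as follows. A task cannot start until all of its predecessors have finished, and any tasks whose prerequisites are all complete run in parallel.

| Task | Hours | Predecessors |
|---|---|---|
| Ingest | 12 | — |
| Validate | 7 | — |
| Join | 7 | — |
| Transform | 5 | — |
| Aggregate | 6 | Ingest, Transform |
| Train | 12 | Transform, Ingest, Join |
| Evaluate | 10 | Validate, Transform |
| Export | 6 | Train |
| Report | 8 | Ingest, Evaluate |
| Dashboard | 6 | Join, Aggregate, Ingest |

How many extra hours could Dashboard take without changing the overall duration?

6

Critical path: Ingest→Train→Export = 12+12+6 = 30, so the finish is 30 hours.
Dashboard finishes as early as 24 and must finish by 30.
So Dashboard can slip 30 − 24 = 6 hours.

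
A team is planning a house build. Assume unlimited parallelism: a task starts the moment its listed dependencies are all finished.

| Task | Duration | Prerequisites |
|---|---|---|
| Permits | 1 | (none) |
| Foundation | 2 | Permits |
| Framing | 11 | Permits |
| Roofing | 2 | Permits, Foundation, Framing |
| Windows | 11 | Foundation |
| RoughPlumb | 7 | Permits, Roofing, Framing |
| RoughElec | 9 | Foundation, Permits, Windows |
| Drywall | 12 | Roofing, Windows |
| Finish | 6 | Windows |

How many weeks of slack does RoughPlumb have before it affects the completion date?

5

The longest chain is Permits→Foundation→Windows→Drywall = 1+2+11+12 = 26; overall finish 26 weeks.
RoughPlumb finishes as early as 21 and must finish by 26.
So RoughPlumb can slip 26 − 21 = 5 weeks.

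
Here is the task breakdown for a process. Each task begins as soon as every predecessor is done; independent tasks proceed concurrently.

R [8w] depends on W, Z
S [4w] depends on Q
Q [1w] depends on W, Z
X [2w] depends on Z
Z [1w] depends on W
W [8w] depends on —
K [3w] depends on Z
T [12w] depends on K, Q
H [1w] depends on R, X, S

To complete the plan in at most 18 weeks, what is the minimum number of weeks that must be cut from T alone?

Current finish: 24 weeks; target: 18.
T is on every critical path, so each week cut from T cuts the finish by one (this holds down to a finish of 18).
Need 24 − 18 = 6 weeks off T → T becomes 6 weeks, finish becomes 18.

6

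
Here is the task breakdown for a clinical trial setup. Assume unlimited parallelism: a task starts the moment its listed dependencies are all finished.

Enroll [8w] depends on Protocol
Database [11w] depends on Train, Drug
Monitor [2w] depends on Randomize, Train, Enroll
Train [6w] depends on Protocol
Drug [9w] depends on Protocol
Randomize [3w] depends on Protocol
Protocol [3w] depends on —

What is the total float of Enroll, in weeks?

10

The longest chain is Protocol→Drug→Database = 3+9+11 = 23; overall finish 23 weeks.
Longest path through Enroll: 13 weeks (earliest finish 11, latest finish 21).
So Enroll can slip 21 − 11 = 10 weeks.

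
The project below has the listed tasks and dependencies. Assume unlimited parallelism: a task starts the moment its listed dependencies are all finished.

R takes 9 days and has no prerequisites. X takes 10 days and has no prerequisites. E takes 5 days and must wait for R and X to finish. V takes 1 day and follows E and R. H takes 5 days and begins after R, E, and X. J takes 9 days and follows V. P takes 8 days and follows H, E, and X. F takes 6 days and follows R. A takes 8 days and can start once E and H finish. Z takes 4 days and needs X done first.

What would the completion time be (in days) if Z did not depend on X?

28

Original critical path: X→E→H→P = 10+5+5+8 = 28 ⇒ 28 days.
Without X→Z, Z's earliest start moves from 10 to 0.
The longest chain is now X→E→H→P = 10+5+5+8 = 28, so the job takes 28 days.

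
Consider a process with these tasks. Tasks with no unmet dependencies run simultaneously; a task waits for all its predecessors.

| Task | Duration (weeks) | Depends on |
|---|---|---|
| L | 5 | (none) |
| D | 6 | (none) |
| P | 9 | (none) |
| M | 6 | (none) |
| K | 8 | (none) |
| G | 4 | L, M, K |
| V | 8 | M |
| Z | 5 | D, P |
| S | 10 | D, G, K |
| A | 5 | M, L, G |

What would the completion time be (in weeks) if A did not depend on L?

With the dependency in place, K→G→S = 8+4+10 = 22 sets the finish at 22 weeks.
Dropping L→A doesn't change A's earliest start (12); another predecessor still binds.
The longest chain is now K→G→S = 8+4+10 = 22, so the plan takes 22 weeks.

22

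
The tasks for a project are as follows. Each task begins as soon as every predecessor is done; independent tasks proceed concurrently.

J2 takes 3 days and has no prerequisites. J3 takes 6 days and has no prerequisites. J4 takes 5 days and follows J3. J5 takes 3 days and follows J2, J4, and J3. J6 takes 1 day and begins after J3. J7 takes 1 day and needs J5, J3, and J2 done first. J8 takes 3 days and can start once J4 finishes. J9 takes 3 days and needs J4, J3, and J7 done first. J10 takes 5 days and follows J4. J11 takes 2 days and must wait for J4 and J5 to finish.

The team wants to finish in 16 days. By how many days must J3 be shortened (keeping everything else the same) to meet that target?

2

Current finish: 18 days; target: 16.
J3 is on every critical path, so each day cut from J3 cuts the finish by one (this holds down to a finish of 13).
Need 18 − 16 = 2 days off J3 → J3 becomes 4 days, finish becomes 16.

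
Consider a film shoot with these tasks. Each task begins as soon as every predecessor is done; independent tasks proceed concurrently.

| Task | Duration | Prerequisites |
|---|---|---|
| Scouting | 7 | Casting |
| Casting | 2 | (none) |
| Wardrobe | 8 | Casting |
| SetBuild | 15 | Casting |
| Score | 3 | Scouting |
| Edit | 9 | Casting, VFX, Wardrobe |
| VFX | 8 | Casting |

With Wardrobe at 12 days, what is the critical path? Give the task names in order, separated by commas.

The binding path is Casting→Wardrobe→Edit = 2+8+9 = 19; finish at 19 days.
Wardrobe is on the critical path; changing it to 12 makes that path 23 days.
The critical path is still Casting→Wardrobe→Edit; finish is now 23 days.

Casting, Wardrobe, Edit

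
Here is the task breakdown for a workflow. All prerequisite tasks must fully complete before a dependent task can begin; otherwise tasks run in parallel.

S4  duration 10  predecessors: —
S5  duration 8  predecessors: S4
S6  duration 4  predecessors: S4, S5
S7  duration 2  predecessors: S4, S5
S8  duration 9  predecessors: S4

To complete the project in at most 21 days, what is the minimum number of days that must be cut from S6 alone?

1

Current finish: 22 days; target: 21.
S6 is on every critical path, so each day cut from S6 cuts the finish by one (this holds down to a finish of 20).
Need 22 − 21 = 1 day off S6 → S6 becomes 3 days, finish becomes 21.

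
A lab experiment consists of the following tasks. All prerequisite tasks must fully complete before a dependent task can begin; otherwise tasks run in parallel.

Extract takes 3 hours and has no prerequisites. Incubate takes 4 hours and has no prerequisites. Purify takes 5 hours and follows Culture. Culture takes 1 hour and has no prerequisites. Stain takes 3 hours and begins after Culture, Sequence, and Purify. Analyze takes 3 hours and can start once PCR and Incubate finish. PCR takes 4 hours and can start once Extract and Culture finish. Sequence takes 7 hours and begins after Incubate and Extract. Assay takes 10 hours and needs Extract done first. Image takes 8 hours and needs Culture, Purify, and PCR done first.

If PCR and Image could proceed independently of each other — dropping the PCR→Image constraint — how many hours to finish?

14

Before: longest chain Extract→PCR→Image = 3+4+8 = 15, finish 15.
Without PCR→Image, Image's earliest start moves from 7 to 6.
After: Culture→Purify→Image = 1+5+8 = 14 → 14 hours.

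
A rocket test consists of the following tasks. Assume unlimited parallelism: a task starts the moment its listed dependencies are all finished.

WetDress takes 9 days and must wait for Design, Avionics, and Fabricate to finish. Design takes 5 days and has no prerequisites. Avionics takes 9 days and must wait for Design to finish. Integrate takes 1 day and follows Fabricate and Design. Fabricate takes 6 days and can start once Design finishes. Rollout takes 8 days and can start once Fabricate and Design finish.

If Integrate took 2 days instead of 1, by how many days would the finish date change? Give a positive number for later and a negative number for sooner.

0

The binding path is Design→Avionics→WetDress = 5+9+9 = 23; finish at 23 days.
Integrate has 11 days of float (longest path through it is 12).
No other chain overtakes it, so the finish is 23 days.
Change in finish: 23 − 23 = +0 days.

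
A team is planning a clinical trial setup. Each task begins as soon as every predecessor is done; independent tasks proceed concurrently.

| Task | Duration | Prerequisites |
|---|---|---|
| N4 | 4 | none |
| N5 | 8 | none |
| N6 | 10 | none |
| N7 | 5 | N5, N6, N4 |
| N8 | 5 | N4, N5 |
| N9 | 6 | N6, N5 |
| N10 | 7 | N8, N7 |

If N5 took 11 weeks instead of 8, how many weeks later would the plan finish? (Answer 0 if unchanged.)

As given, the longest chain is N6→N7→N10 = 10+5+7 = 22, so the finish is 22 weeks.
The longest path through N5 is only 20 weeks, so N5 has float 2.
New critical path: N5→N7→N10 = 11+5+7 = 23 ⇒ 23 weeks.
Change in finish: 23 − 22 = +1 weeks.

1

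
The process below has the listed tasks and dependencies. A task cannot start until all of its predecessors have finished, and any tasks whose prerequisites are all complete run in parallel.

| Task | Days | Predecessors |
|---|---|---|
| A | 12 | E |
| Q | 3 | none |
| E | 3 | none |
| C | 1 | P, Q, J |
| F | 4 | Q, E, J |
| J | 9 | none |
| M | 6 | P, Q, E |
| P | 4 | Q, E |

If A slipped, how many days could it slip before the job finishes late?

The longest chain is E→A = 3+12 = 15; overall finish 15 days.
Longest path through A: 15 days (earliest finish 15, latest finish 15).
Slack of A = 3 − 3 = 0 days.

0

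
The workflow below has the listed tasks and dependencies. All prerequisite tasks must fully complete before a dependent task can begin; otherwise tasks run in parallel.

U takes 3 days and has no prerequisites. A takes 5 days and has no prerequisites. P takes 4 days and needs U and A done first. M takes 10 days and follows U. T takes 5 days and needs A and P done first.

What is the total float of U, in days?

1

Critical path: A→P→T = 5+4+5 = 14, so the finish is 14 days.
Longest path through U: 13 days (earliest finish 3, latest finish 4).
Slack of U = 1 − 0 = 1 day.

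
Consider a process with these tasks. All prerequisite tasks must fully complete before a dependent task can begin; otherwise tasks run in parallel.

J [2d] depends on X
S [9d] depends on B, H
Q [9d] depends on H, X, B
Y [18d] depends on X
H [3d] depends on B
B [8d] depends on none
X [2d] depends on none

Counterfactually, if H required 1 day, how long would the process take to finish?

Baseline: B→H→S = 8+3+9 = 20 → 20 days.
H lies on that path, so at 1 day the path becomes 18 days.
Now X→Y = 2+18 = 20 is longest, so the finish becomes 20 days.

20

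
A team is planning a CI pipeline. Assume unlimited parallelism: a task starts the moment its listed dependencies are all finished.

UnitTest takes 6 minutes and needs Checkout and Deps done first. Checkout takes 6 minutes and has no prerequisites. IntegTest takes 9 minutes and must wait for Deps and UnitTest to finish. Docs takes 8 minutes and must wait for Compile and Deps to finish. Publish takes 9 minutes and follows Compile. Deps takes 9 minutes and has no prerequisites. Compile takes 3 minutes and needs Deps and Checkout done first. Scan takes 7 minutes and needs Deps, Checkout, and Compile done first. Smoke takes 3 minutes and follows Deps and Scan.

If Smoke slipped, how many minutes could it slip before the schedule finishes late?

Deps→UnitTest→IntegTest = 9+6+9 = 24 sets the makespan at 24 minutes.
Longest path through Smoke: 22 minutes (earliest finish 22, latest finish 24).
Float = 24 − 22 = 2.

2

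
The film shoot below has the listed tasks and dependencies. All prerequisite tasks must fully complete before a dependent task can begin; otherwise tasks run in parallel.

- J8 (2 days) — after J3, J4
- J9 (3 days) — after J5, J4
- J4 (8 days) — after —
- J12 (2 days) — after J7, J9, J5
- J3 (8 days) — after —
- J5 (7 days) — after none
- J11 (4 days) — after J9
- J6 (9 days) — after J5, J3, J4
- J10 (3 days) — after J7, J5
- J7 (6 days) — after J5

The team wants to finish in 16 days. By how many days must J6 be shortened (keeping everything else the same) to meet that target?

Current finish: 17 days; target: 16.
J6 is on every critical path, so each day cut from J6 cuts the finish by one (this holds down to a finish of 16).
Need 17 − 16 = 1 day off J6 → J6 becomes 8 days, finish becomes 16.

1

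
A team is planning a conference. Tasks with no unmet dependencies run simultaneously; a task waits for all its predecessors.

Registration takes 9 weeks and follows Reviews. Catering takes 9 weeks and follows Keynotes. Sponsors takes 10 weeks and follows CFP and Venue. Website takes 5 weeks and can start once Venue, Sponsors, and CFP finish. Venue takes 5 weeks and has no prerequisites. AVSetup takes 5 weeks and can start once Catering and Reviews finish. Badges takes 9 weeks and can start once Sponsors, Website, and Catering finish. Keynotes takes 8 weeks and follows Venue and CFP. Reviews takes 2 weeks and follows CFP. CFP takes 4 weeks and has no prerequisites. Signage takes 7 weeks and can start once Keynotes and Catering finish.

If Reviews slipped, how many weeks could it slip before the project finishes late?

Critical path: Venue→Keynotes→Catering→Badges = 5+8+9+9 = 31, so the finish is 31 weeks.
The longest chain containing Reviews totals 15 weeks.
Slack of Reviews = 20 − 4 = 16 weeks.

16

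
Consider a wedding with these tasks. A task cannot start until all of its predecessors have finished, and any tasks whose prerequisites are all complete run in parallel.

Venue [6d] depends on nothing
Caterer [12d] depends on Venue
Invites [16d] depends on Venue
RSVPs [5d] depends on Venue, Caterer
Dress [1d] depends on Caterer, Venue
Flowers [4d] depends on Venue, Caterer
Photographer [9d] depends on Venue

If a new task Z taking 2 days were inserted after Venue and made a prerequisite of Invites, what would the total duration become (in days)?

Originally the job takes 23 days.
With Z inserted, Invites now waits for max(Venue, Z).
New critical path: Venue→Z→Invites = 6+2+16 = 24 ⇒ 24 days.

24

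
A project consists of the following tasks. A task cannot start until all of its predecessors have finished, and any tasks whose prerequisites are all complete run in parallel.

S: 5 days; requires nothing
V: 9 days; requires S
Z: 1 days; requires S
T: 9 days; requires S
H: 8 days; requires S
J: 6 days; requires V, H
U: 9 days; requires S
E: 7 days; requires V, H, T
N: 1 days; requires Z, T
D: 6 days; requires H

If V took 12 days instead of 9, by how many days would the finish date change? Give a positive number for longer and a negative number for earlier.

3

As given, the longest chain is S→V→E = 5+9+7 = 21, so the finish is 21 days.
V lies on that path, so at 12 days the path becomes 24 days.
The critical path is still S→V→E; finish is now 24 days.
Change in finish: 24 − 21 = +3 days.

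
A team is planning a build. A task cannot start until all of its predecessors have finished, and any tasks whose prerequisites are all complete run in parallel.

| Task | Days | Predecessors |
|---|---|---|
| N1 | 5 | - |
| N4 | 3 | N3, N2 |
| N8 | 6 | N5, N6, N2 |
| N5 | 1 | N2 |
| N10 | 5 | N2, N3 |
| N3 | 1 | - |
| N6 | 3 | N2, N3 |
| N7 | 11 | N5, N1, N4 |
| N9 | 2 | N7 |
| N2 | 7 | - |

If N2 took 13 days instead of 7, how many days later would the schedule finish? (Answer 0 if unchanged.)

Baseline: N2→N4→N7→N9 = 7+3+11+2 = 23 → 23 days.
N2 is on the critical path; changing it to 13 makes that path 29 days.
That remains the longest chain; total 29 days.
Change in finish: 29 − 23 = +6 days.

6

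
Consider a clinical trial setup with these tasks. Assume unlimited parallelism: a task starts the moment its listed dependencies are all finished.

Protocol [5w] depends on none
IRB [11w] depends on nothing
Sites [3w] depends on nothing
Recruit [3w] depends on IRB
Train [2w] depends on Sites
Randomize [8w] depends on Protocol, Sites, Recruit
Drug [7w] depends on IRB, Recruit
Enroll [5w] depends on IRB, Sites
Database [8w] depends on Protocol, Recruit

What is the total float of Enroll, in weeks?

IRB→Recruit→Randomize = 11+3+8 = 22 sets the makespan at 22 weeks.
The longest chain containing Enroll totals 16 weeks.
Slack of Enroll = 17 − 11 = 6 weeks.

6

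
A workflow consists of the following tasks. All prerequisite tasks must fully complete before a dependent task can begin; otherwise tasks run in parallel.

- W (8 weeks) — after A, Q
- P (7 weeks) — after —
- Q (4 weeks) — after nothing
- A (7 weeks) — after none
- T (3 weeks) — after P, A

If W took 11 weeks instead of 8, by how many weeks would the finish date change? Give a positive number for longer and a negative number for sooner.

As given, the longest chain is A→W = 7+8 = 15, so the finish is 15 weeks.
Since W is critical, the +3 change carries straight to that chain (now 18 weeks).
No other chain overtakes it, so the finish is 18 weeks.
Change in finish: 18 − 15 = +3 weeks.

3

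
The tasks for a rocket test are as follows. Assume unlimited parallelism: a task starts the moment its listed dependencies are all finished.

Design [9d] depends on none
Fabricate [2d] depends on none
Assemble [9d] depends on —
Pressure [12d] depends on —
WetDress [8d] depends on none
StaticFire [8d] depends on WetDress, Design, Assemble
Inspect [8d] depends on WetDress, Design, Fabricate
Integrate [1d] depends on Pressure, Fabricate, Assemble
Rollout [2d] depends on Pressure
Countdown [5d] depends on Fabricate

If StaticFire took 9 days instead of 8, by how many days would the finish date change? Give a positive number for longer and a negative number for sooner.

1

Baseline: Design→StaticFire = 9+8 = 17 → 17 days.
StaticFire lies on that path, so at 9 days the path becomes 18 days.
The critical path is still Design→StaticFire; finish is now 18 days.
Change in finish: 18 − 17 = +1 days.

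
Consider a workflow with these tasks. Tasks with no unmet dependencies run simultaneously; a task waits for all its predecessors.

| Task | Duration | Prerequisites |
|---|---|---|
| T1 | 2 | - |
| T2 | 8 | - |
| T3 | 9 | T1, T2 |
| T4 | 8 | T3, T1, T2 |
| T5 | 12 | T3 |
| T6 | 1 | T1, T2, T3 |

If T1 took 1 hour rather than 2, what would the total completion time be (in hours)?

Critical path before the change: T2→T3→T5 = 8+9+12 = 29 giving 29 hours.
T1 is off the critical path — its longest chain is 23 hours, giving 6 of slack.
The critical path is still T2→T3→T5; finish is now 29 hours.

29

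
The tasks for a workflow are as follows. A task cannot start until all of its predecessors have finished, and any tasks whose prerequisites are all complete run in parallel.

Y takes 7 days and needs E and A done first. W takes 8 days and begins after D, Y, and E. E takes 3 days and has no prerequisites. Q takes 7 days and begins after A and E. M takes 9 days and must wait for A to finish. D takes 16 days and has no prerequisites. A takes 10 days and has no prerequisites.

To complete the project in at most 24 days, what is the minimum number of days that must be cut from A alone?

Current finish: 25 days; target: 24.
A is on every critical path, so each day cut from A cuts the finish by one (this holds down to a finish of 24).
Need 25 − 24 = 1 day off A → A becomes 9 days, finish becomes 24.

1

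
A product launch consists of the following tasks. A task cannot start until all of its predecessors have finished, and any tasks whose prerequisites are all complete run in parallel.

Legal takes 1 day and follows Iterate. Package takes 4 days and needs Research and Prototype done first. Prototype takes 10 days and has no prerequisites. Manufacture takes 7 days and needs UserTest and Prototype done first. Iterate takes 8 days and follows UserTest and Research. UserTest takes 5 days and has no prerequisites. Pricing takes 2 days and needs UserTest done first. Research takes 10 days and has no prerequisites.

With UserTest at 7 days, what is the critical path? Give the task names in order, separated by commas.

As given, the longest chain is Research→Iterate→Legal = 10+8+1 = 19, so the finish is 19 days.
The longest path through UserTest is only 14 days, so UserTest has float 5.
The critical path is still Research→Iterate→Legal; finish is now 19 days.

Research, Iterate, Legal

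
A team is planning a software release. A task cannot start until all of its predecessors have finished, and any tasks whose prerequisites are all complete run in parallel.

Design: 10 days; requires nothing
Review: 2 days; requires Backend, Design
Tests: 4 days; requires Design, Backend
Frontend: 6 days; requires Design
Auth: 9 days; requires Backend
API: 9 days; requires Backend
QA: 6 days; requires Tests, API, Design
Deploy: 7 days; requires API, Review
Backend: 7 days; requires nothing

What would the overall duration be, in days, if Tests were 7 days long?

Critical path before the change: Backend→API→Deploy = 7+9+7 = 23 giving 23 days.
The longest path through Tests is only 20 days, so Tests has float 3.
Now Design→Tests→QA = 10+7+6 = 23 is longest, so the finish becomes 23 days.

23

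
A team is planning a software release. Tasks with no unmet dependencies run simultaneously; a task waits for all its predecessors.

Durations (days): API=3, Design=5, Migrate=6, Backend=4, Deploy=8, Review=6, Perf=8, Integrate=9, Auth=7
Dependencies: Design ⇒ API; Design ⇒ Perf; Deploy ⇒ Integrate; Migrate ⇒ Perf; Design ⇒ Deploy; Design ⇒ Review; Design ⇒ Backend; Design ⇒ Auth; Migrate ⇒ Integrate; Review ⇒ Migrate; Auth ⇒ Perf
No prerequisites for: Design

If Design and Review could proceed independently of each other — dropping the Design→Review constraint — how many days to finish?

22

Original critical path: Design→Review→Migrate→Integrate = 5+6+6+9 = 26 ⇒ 26 days.
Without Design→Review, Review's earliest start moves from 5 to 0.
The longest chain is now Design→Deploy→Integrate = 5+8+9 = 22, so the job takes 22 days.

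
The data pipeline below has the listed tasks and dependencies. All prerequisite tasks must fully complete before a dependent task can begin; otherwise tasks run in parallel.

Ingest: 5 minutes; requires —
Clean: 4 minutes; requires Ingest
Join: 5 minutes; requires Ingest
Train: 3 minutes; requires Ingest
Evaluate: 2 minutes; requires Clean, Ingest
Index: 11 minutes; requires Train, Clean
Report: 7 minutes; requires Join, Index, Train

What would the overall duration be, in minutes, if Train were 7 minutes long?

30

Actual critical path: Ingest→Clean→Index→Report = 5+4+11+7 = 27 ⇒ 27 minutes.
Train has 1 minute of float (longest path through it is 26).
Now Ingest→Train→Index→Report = 5+7+11+7 = 30 is longest, so the finish becomes 30 minutes.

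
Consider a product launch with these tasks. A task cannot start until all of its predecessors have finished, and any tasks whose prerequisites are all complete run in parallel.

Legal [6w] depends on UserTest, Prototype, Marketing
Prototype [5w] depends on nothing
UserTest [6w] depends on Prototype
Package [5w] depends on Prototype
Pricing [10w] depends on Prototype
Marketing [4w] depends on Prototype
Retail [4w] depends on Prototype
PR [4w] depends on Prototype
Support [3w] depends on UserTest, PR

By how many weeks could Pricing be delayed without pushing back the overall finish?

Critical path: Prototype→UserTest→Legal = 5+6+6 = 17, so the finish is 17 weeks.
Pricing finishes as early as 15 and must finish by 17.
Float = 17 − 15 = 2.

2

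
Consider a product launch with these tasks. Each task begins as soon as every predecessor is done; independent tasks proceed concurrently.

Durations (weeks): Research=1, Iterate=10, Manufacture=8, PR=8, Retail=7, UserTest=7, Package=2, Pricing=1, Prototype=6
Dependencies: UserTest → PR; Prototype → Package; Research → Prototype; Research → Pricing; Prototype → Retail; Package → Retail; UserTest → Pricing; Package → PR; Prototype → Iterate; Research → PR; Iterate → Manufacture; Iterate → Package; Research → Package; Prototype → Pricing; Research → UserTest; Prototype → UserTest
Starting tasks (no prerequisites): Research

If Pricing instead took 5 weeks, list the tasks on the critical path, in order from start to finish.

Critical path before the change: Research→Prototype→Iterate→Package→PR = 1+6+10+2+8 = 27 giving 27 weeks.
Pricing is off the critical path — its longest chain is 15 weeks, giving 12 of slack.
No other chain overtakes it, so the finish is 27 weeks.

Research, Prototype, Iterate, Package, PR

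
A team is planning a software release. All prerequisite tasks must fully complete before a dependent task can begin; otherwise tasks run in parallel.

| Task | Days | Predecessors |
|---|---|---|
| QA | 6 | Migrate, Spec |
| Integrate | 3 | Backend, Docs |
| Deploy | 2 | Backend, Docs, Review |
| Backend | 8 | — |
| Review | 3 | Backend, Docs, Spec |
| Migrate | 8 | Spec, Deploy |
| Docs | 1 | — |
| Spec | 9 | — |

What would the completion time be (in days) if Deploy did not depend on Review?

24

With the dependency in place, Spec→Review→Deploy→Migrate→QA = 9+3+2+8+6 = 28 sets the finish at 28 days.
Without Review→Deploy, Deploy's earliest start moves from 12 to 8.
After: Backend→Deploy→Migrate→QA = 8+2+8+6 = 24 → 24 days.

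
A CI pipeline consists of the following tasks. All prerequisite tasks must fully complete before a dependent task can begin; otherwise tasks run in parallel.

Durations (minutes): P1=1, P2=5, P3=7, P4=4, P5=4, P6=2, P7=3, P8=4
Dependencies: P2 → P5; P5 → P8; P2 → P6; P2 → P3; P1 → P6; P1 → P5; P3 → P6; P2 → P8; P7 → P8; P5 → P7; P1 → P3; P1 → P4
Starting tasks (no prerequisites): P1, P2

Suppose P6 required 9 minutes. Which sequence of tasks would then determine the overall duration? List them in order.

P2, P3, P6

Critical path before the change: P2→P5→P7→P8 = 5+4+3+4 = 16 giving 16 minutes.
The longest path through P6 is only 14 minutes, so P6 has float 2.
Now P2→P3→P6 = 5+7+9 = 21 is longest, so the finish becomes 21 minutes.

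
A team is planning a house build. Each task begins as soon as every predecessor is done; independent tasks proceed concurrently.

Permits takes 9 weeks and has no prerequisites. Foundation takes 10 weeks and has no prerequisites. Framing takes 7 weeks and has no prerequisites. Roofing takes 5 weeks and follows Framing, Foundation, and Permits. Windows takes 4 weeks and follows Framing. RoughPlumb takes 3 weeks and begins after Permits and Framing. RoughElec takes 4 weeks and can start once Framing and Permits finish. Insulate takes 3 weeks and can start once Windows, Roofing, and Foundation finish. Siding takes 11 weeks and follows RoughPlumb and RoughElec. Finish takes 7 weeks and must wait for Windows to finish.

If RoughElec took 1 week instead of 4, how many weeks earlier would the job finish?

Critical path before the change: Permits→RoughElec→Siding = 9+4+11 = 24 giving 24 weeks.
Since RoughElec is critical, the -3 change carries straight to that chain (now 21 weeks).
New critical path: Permits→RoughPlumb→Siding = 9+3+11 = 23 ⇒ 23 weeks.
Change in finish: 23 − 24 = -1 weeks.

1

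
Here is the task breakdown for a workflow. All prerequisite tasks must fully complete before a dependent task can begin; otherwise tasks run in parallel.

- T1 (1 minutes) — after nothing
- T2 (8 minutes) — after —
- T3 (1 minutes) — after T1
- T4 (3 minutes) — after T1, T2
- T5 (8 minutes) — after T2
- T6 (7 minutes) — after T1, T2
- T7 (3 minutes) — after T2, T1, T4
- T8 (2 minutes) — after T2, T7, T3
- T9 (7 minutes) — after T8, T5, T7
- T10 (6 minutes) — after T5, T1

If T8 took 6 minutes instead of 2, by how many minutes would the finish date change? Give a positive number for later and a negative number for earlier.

4

Baseline: T2→T4→T7→T8→T9 = 8+3+3+2+7 = 23 → 23 minutes.
T8 lies on that path, so at 6 minutes the path becomes 27 minutes.
No other chain overtakes it, so the finish is 27 minutes.
Change in finish: 27 − 23 = +4 minutes.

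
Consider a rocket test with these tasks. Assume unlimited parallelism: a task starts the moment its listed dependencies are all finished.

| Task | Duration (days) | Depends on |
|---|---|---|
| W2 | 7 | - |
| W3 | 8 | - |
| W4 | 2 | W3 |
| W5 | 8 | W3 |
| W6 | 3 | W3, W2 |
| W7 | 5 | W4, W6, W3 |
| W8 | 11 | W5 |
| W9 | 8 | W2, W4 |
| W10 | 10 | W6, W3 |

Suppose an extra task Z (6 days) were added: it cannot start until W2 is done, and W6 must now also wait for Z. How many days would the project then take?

27

Originally the project takes 27 days.
With Z inserted, W6 now waits for max(W3, W2, Z).
New critical path: W3→W5→W8 = 8+8+11 = 27 ⇒ 27 days.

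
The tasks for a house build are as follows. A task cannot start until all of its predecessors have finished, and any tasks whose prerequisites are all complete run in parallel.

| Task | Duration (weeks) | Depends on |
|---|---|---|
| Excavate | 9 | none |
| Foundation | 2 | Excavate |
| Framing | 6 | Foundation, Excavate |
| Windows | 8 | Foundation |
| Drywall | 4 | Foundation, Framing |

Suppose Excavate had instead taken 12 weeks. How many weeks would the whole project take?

Actual critical path: Excavate→Foundation→Framing→Drywall = 9+2+6+4 = 21 ⇒ 21 weeks.
Excavate lies on that path, so at 12 weeks the path becomes 24 weeks.
The critical path is still Excavate→Foundation→Framing→Drywall; finish is now 24 weeks.

24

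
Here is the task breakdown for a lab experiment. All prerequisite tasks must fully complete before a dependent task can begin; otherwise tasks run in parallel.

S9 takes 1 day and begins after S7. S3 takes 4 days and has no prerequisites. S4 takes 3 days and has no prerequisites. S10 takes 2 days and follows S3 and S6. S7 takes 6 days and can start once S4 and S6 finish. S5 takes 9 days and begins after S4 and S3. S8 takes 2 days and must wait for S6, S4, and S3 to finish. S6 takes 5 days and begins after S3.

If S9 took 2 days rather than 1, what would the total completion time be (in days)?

The binding path is S3→S6→S7→S9 = 4+5+6+1 = 16; finish at 16 days.
S9 lies on that path, so at 2 days the path becomes 17 days.
That remains the longest chain; total 17 days.

17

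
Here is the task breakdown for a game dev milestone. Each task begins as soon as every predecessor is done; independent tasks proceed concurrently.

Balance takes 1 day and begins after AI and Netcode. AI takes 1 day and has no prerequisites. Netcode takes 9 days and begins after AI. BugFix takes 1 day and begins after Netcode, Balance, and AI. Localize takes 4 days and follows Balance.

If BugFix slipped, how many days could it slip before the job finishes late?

3

Critical path: AI→Netcode→Balance→Localize = 1+9+1+4 = 15, so the finish is 15 days.
Longest path through BugFix: 12 days (earliest finish 12, latest finish 15).
So BugFix can slip 15 − 12 = 3 days.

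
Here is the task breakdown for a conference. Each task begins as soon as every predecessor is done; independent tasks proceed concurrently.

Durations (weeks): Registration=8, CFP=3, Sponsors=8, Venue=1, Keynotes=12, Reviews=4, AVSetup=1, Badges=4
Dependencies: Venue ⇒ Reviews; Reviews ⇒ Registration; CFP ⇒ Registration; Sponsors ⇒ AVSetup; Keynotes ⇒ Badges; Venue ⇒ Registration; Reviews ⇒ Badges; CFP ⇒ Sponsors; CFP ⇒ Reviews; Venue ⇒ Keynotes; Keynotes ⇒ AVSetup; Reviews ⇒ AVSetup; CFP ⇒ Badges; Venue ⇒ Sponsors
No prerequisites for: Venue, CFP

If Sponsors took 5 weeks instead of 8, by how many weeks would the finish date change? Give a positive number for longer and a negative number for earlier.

The binding path is Venue→Keynotes→Badges = 1+12+4 = 17; finish at 17 weeks.
Sponsors has 5 weeks of float (longest path through it is 12).
The critical path is still Venue→Keynotes→Badges; finish is now 17 weeks.
Change in finish: 17 − 17 = +0 weeks.

0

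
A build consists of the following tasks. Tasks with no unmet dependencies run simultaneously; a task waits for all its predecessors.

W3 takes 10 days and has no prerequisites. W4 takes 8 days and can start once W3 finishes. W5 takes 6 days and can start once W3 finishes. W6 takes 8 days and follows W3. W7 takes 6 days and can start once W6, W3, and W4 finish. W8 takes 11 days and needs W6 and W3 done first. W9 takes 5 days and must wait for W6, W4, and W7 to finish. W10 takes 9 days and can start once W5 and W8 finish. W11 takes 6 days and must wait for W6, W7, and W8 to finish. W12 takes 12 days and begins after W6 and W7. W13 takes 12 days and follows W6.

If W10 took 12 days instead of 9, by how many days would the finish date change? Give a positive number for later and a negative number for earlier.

As given, the longest chain is W3→W6→W8→W10 = 10+8+11+9 = 38, so the finish is 38 days.
W10 is on the critical path; changing it to 12 makes that path 41 days.
No other chain overtakes it, so the finish is 41 days.
Change in finish: 41 − 38 = +3 days.

3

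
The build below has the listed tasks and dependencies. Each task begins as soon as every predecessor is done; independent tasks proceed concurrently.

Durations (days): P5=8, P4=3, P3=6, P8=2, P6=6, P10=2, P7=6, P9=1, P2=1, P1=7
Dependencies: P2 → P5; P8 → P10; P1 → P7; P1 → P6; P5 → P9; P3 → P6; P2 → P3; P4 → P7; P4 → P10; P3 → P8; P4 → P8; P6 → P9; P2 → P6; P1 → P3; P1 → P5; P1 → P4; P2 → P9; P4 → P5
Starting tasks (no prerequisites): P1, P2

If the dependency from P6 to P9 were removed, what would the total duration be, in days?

19

Original critical path: P1→P3→P6→P9 = 7+6+6+1 = 20 ⇒ 20 days.
Without P6→P9, P9's earliest start moves from 19 to 18.
After: P1→P3→P6 = 7+6+6 = 19 → 19 days.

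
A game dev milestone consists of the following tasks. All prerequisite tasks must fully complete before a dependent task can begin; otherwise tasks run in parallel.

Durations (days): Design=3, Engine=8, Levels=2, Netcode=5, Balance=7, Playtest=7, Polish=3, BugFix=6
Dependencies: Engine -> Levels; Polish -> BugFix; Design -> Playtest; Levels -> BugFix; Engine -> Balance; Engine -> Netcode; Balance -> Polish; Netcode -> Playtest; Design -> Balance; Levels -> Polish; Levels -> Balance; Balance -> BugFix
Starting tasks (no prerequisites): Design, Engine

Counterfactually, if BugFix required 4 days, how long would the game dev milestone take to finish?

Critical path before the change: Engine→Levels→Balance→Polish→BugFix = 8+2+7+3+6 = 26 giving 26 days.
BugFix is on the critical path; changing it to 4 makes that path 24 days.
No other chain overtakes it, so the finish is 24 days.

24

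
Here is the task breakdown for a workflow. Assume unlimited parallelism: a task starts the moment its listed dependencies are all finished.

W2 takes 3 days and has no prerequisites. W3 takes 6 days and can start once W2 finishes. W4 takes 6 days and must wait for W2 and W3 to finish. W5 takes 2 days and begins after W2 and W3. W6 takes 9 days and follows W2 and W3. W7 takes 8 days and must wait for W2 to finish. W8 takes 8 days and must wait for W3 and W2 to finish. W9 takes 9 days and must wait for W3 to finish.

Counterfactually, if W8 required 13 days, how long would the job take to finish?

As given, the longest chain is W2→W3→W6 = 3+6+9 = 18, so the finish is 18 days.
W8 is off the critical path — its longest chain is 17 days, giving 1 of slack.
The binding chain switches to W2→W3→W8 = 3+6+13 = 22; finish 22 days.

22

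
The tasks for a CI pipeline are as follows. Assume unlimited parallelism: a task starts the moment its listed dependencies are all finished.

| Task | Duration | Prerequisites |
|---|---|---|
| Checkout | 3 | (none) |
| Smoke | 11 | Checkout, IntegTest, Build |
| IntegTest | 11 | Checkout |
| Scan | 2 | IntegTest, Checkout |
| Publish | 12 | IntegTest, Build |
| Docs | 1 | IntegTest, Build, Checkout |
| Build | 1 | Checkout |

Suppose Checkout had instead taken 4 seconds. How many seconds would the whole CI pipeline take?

27

Baseline: Checkout→IntegTest→Publish = 3+11+12 = 26 → 26 seconds.
Since Checkout is critical, the +1 change carries straight to that chain (now 27 seconds).
No other chain overtakes it, so the finish is 27 seconds.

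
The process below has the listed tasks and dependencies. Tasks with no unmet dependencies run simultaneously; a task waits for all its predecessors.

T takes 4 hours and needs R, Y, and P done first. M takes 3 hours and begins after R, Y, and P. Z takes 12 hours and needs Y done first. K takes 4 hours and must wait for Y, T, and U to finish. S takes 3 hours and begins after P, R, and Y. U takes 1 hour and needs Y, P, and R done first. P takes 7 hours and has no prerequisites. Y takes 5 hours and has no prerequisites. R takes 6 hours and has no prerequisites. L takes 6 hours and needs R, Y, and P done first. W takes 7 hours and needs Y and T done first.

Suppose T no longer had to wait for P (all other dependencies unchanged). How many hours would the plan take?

17

Original critical path: P→T→W = 7+4+7 = 18 ⇒ 18 hours.
Without P→T, T's earliest start moves from 7 to 6.
After: Y→Z = 5+12 = 17 → 17 hours.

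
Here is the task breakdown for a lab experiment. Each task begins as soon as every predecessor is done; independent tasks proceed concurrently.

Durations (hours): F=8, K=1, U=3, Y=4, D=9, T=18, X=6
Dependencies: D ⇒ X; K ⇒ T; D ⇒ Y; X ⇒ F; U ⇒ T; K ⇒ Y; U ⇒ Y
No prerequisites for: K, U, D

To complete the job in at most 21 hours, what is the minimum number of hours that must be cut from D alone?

2

Current finish: 23 hours; target: 21.
D is on every critical path, so each hour cut from D cuts the finish by one (this holds down to a finish of 21).
Need 23 − 21 = 2 hours off D → D becomes 7 hours, finish becomes 21.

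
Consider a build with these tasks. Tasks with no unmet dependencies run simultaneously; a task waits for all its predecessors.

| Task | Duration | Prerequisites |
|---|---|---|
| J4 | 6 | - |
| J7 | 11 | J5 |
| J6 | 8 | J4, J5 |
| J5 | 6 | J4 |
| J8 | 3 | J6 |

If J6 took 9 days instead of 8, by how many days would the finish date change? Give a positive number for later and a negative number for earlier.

1

As given, the longest chain is J4→J5→J6→J8 = 6+6+8+3 = 23, so the finish is 23 days.
J6 is on the critical path; changing it to 9 makes that path 24 days.
That remains the longest chain; total 24 days.
Change in finish: 24 − 23 = +1 days.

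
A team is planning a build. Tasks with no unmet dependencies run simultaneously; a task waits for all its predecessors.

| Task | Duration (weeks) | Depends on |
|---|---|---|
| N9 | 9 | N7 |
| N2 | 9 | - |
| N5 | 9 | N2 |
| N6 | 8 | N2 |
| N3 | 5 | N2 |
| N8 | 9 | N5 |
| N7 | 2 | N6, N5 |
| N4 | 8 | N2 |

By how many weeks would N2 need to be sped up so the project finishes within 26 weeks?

Current finish: 29 weeks; target: 26.
N2 is on every critical path, so each week cut from N2 cuts the finish by one (this holds down to a finish of 21).
Need 29 − 26 = 3 weeks off N2 → N2 becomes 6 weeks, finish becomes 26.

3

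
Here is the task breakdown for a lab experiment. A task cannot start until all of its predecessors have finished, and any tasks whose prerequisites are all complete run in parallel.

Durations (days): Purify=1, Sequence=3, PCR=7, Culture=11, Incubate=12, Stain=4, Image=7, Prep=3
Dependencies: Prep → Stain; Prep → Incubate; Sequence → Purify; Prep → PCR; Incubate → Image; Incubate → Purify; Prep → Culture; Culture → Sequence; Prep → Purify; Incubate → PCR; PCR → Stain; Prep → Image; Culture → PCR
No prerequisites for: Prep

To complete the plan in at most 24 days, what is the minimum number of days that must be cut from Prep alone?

2

Current finish: 26 days; target: 24.
Prep is on every critical path, so each day cut from Prep cuts the finish by one (this holds down to a finish of 24).
Need 26 − 24 = 2 days off Prep → Prep becomes 1 day, finish becomes 24.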